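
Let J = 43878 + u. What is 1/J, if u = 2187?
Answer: 1/46065 ≈ 2.1708e-5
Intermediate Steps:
J = 46065 (J = 43878 + 2187 = 46065)
1/J = 1/46065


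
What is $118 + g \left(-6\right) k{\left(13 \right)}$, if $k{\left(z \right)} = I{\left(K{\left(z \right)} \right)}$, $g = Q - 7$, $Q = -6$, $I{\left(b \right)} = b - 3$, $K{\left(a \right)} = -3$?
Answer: $-350$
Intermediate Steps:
$I{\left(b \right)} = -3 + b$ ($I{\left(b \right)} = b - 3 = -3 + b$)
$g = -13$ ($g = -6 - 7 = -13$)
$k{\left(z \right)} = -6$ ($k{\left(z \right)} = -3 - 3 = -6$)
$118 + g \left(-6\right) k{\left(13 \right)} = 118 + \left(-13\right) \left(-6\right) \left(-6\right) = 118 + 78 \left(-6\right) = 118 - 468 = -350$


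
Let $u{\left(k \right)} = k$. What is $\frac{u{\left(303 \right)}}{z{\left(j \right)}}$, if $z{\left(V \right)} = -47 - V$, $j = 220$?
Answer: $- \frac{101}{89} \approx -1.1348$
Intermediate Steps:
$\frac{u{\left(303 \right)}}{z{\left(j \right)}} = \frac{303}{-47 - 220} = \frac{303}{-267} = 303 \left(- \frac{1}{267}\right) = - \frac{101}{89}$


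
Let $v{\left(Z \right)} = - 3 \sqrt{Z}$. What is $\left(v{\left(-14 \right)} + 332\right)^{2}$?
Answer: $110098 - 1992 i \sqrt{14} \approx 1.101 \cdot 10^{5} - 7453.4 i$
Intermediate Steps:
$\left(v{\left(-14 \right)} + 332\right)^{2} = \left(- 3 \sqrt{-14} + 332\right)^{2} = \left(- 3 i \sqrt{14} + 332\right)^{2} = \left(332 - 3 i \sqrt{14}\right)^{2}$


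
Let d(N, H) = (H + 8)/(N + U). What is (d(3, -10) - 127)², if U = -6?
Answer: 143641/9 ≈ 15960.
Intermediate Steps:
d(N, H) = (8 + H)/(-6 + N) (d(N, H) = (H + 8)/(N - 6) = (8 + H)/(-6 + N))
(d(3, -10) - 127)² = ((8 - 10)/(-6 + 3) - 127)² = (-2/(-3) - 127)² = (-⅓*(-2) - 127)² = (⅔ - 127)² = (-379/3)² = 143641/9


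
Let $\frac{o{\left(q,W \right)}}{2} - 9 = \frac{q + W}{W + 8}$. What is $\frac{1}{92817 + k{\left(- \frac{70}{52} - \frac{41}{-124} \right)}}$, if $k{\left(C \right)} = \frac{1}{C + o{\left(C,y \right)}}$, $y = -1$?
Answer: $\frac{185155}{17185542919} \approx 1.0774 \cdot 10^{-5}$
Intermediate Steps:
$o{\left(q,W \right)} = 18 + \frac{2 \left(W + q\right)}{8 + W}$ ($o{\left(q,W \right)} = 18 + 2 \frac{q + W}{W + 8} = 18 + 2 \frac{W + q}{8 + W} = 18 + \frac{2 \left(W + q\right)}{8 + W}$)
$k{\left(C \right)} = \frac{1}{\frac{124}{7} + \frac{9 C}{7}}$ ($k{\left(C \right)} = \frac{1}{C + \frac{2 \left(72 + C + 10 \left(-1\right)\right)}{8 - 1}} = \frac{1}{C + \frac{2 \left(72 + C - 10\right)}{7}} = \frac{1}{C + 2 \cdot \frac{1}{7} \left(62 + C\right)} = \frac{1}{C + \left(\frac{124}{7} + \frac{2 C}{7}\right)} = \frac{1}{\frac{124}{7} + \frac{9 C}{7}}$)
$\frac{1}{92817 + k{\left(- \frac{70}{52} - \frac{41}{-124} \right)}} = \frac{1}{92817 + \frac{7}{124 + 9 \left(- \frac{70}{52} - \frac{41}{-124}\right)}} = \frac{1}{92817 + \frac{7}{124 + 9 \left(\left(-70\right) \frac{1}{52} - - \frac{41}{124}\right)}} = \frac{1}{92817 + \frac{7}{124 + 9 \left(- \frac{35}{26} + \frac{41}{124}\right)}} = \frac{1}{92817 + \frac{7}{124 + 9 \left(- \frac{1637}{1612}\right)}} = \frac{1}{92817 + \frac{7}{124 - \frac{14733}{1612}}} = \frac{1}{92817 + \frac{7}{\frac{185155}{1612}}} = \frac{1}{92817 + 7 \cdot \frac{1612}{185155}} = \frac{1}{92817 + \frac{11284}{185155}} = \frac{1}{\frac{17185542919}{185155}} = \frac{185155}{17185542919}$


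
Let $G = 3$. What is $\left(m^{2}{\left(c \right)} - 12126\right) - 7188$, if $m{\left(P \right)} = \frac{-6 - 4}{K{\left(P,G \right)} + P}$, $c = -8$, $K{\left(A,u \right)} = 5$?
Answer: $- \frac{173726}{9} \approx -19303.0$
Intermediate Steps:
$m{\left(P \right)} = - \frac{10}{5 + P}$ ($m{\left(P \right)} = \frac{-6 - 4}{5 + P} = - \frac{10}{5 + P}$)
$\left(m^{2}{\left(c \right)} - 12126\right) - 7188 = \left(\left(- \frac{10}{5 - 8}\right)^{2} - 12126\right) - 7188 = \left(\left(- \frac{10}{-3}\right)^{2} - 12126\right) - 7188 = \left(\left(\left(-10\right) \left(- \frac{1}{3}\right)\right)^{2} - 12126\right) - 7188 = \left(\left(\frac{10}{3}\right)^{2} - 12126\right) - 7188 = \left(\frac{100}{9} - 12126\right) - 7188 = - \frac{109034}{9} - 7188 = - \frac{173726}{9}$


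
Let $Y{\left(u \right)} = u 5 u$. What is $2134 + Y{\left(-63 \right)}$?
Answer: $21979$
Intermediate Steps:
$Y{\left(u \right)} = 5 u^{2}$ ($Y{\left(u \right)} = 5 u u = 5 u^{2}$)
$2134 + Y{\left(-63 \right)} = 2134 + 5 \left(-63\right)^{2} = 2134 + 5 \cdot 3969 = 2134 + 19845 = 21979$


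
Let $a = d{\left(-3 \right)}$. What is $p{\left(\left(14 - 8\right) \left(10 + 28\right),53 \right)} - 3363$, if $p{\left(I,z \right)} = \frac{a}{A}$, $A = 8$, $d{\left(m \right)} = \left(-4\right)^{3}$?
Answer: $-3371$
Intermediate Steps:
$d{\left(m \right)} = -64$
$a = -64$
$p{\left(I,z \right)} = -8$ ($p{\left(I,z \right)} = - \frac{64}{8} = \left(-64\right) \frac{1}{8} = -8$)
$p{\left(\left(14 - 8\right) \left(10 + 28\right),53 \right)} - 3363 = -8 - 3363 = -3371$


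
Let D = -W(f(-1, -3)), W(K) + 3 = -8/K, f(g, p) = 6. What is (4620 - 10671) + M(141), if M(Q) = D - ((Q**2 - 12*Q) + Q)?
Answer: -73130/3 ≈ -24377.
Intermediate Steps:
W(K) = -3 - 8/K
D = 13/3 (D = -(-3 - 8/6) = -(-3 - 8*1/6) = -(-3 - 4/3) = -1*(-13/3) = 13/3 ≈ 4.3333)
M(Q) = 13/3 - Q**2 + 11*Q (M(Q) = 13/3 - ((Q**2 - 12*Q) + Q) = 13/3 - (Q**2 - 11*Q) = 13/3 + (-Q**2 + 11*Q) = 13/3 - Q**2 + 11*Q)
(4620 - 10671) + M(141) = (4620 - 10671) + (13/3 - 1*141**2 + 11*141) = -6051 + (13/3 - 1*19881 + 1551) = -6051 + (13/3 - 19881 + 1551) = -6051 - 54977/3 = -73130/3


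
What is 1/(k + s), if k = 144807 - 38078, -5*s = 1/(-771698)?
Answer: 3858490/411812779211 ≈ 9.3695e-6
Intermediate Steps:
s = 1/3858490 (s = -⅕/(-771698) = -⅕*(-1/771698) = 1/3858490 ≈ 2.5917e-7)
k = 106729
1/(k + s) = 1/(106729 + 1/3858490) = 1/(411812779211/3858490) = 3858490/411812779211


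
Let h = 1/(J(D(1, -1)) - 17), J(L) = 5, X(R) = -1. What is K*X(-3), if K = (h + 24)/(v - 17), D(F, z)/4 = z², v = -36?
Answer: 287/636 ≈ 0.45126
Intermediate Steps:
D(F, z) = 4*z²
h = -1/12 (h = 1/(5 - 17) = 1/(-12) = -1/12 ≈ -0.083333)
K = -287/636 (K = (-1/12 + 24)/(-36 - 17) = (287/12)/(-53) = (287/12)*(-1/53) = -287/636 ≈ -0.45126)
K*X(-3) = -287/636*(-1) = 287/636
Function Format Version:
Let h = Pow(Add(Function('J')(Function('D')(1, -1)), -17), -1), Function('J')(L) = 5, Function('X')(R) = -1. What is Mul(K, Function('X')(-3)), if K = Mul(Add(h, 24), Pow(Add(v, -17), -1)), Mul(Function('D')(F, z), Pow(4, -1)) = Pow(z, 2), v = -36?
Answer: Rational(287, 636) ≈ 0.45126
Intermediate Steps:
Function('D')(F, z) = Mul(4, Pow(z, 2))
h = Rational(-1, 12) (h = Pow(Add(5, -17), -1) = Pow(-12, -1) = Rational(-1, 12) ≈ -0.083333)
K = Rational(-287, 636) (K = Mul(Add(Rational(-1, 12), 24), Pow(Add(-36, -17), -1)) = Mul(Rational(287, 12), Pow(-53, -1)) = Mul(Rational(287, 12), Rational(-1, 53)) = Rational(-287, 636) ≈ -0.45126)
Mul(K, Function('X')(-3)) = Mul(Rational(-287, 636), -1) = Rational(287, 636)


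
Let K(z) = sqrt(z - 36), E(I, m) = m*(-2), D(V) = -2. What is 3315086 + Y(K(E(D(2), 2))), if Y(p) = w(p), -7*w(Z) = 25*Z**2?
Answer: 23206602/7 ≈ 3.3152e+6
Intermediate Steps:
E(I, m) = -2*m
w(Z) = -25*Z**2/7
K(z) = sqrt(-36 + z)
Y(p) = -25*p**2/7
3315086 + Y(K(E(D(2), 2))) = 3315086 - 25*(sqrt(-36 - 2*2))**2/7 = 3315086 - 25*(sqrt(-36 - 4))**2/7 = 3315086 - 25*(sqrt(-40))**2/7 = 3315086 - 25*(2*I*sqrt(10))**2/7 = 3315086 - 25/7*(-40) = 3315086 + 1000/7 = 23206602/7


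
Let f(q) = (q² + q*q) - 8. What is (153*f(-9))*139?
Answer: 3275118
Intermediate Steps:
f(q) = -8 + 2*q² (f(q) = (q² + q²) - 8 = 2*q² - 8 = -8 + 2*q²)
(153*f(-9))*139 = (153*(-8 + 2*(-9)²))*139 = (153*(-8 + 2*81))*139 = (153*(-8 + 162))*139 = (153*154)*139 = 23562*139 = 3275118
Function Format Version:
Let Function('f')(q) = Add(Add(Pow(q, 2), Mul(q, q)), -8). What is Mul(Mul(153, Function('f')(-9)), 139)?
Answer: 3275118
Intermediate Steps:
Function('f')(q) = Add(-8, Mul(2, Pow(q, 2))) (Function('f')(q) = Add(Add(Pow(q, 2), Pow(q, 2)), -8) = Add(Mul(2, Pow(q, 2)), -8) = Add(-8, Mul(2, Pow(q, 2))))
Mul(Mul(153, Function('f')(-9)), 139) = Mul(Mul(153, Add(-8, Mul(2, Pow(-9, 2)))), 139) = Mul(Mul(153, Add(-8, Mul(2, 81))), 139) = Mul(Mul(153, Add(-8, 162)), 139) = Mul(Mul(153, 154), 139) = Mul(23562, 139) = 3275118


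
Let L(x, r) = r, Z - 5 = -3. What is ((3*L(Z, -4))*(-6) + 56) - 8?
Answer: 120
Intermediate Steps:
Z = 2 (Z = 5 - 3 = 2)
((3*L(Z, -4))*(-6) + 56) - 8 = ((3*(-4))*(-6) + 56) - 8 = (-12*(-6) + 56) - 8 = (72 + 56) - 8 = 128 - 8 = 120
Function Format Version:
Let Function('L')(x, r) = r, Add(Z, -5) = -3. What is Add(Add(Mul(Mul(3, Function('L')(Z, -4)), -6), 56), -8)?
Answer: 120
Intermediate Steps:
Z = 2 (Z = Add(5, -3) = 2)
Add(Add(Mul(Mul(3, Function('L')(Z, -4)), -6), 56), -8) = Add(Add(Mul(Mul(3, -4), -6), 56), -8) = Add(Add(Mul(-12, -6), 56), -8) = Add(Add(72, 56), -8) = Add(128, -8) = 120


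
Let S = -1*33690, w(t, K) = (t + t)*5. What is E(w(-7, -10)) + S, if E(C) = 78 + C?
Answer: -33682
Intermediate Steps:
w(t, K) = 10*t (w(t, K) = (2*t)*5 = 10*t)
S = -33690
E(w(-7, -10)) + S = (78 + 10*(-7)) - 33690 = (78 - 70) - 33690 = 8 - 33690 = -33682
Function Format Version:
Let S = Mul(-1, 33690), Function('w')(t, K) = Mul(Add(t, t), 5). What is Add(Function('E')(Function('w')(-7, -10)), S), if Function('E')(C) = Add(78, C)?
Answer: -33682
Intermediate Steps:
Function('w')(t, K) = Mul(10, t) (Function('w')(t, K) = Mul(Mul(2, t), 5) = Mul(10, t))
S = -33690
Add(Function('E')(Function('w')(-7, -10)), S) = Add(Add(78, Mul(10, -7)), -33690) = Add(Add(78, -70), -33690) = Add(8, -33690) = -33682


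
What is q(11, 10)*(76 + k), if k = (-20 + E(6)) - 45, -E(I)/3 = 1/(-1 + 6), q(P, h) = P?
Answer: 572/5 ≈ 114.40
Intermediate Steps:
E(I) = -3/5 (E(I) = -3/(-1 + 6) = -3/5)
k = -328/5 (k = (-20 - 3/5) - 45 = -103/5 - 45 = -328/5 ≈ -65.600)
q(11, 10)*(76 + k) = 11*(76 - 328/5) = 11*(52/5) = 572/5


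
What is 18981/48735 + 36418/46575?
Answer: 1036597/884925 ≈ 1.1714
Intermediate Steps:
18981/48735 + 36418/46575 = 18981*(1/48735) + 36418*(1/46575) = 37/95 + 36418/46575 = 1036597/884925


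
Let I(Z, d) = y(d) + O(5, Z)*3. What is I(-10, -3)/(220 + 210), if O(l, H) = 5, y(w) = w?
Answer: 6/215 ≈ 0.027907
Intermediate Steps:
I(Z, d) = 15 + d (I(Z, d) = d + 5*3 = d + 15 = 15 + d)
I(-10, -3)/(220 + 210) = (15 - 3)/(220 + 210) = 12/430 = 12*(1/430) = 6/215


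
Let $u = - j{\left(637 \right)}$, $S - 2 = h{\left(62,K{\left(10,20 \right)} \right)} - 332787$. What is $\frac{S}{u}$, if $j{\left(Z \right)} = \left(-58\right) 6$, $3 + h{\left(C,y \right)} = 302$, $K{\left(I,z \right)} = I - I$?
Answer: $- \frac{166243}{174} \approx -955.42$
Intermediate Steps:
$K{\left(I,z \right)} = 0$
$h{\left(C,y \right)} = 299$ ($h{\left(C,y \right)} = -3 + 302 = 299$)
$j{\left(Z \right)} = -348$
$S = -332486$ ($S = 2 + \left(299 - 332787\right) = 2 - 332488 = -332486$)
$u = 348$ ($u = \left(-1\right) \left(-348\right) = 348$)
$\frac{S}{u} = - \frac{332486}{348} = \left(-332486\right) \frac{1}{348} = - \frac{166243}{174}$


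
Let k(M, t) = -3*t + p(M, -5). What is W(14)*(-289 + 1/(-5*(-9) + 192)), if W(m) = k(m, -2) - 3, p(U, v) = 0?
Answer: -68492/79 ≈ -866.99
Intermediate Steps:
k(M, t) = -3*t (k(M, t) = -3*t + 0 = -3*t)
W(m) = 3 (W(m) = -3*(-2) - 3 = 6 - 3 = 3)
W(14)*(-289 + 1/(-5*(-9) + 192)) = 3*(-289 + 1/(-5*(-9) + 192)) = 3*(-289 + 1/(45 + 192)) = 3*(-289 + 1/237) = 3*(-68492/237) = -68492/79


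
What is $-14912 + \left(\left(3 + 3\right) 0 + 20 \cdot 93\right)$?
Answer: $-13052$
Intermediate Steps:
$-14912 + \left(\left(3 + 3\right) 0 + 20 \cdot 93\right) = -14912 + \left(6 \cdot 0 + 1860\right) = -14912 + \left(0 + 1860\right) = -14912 + 1860 = -13052$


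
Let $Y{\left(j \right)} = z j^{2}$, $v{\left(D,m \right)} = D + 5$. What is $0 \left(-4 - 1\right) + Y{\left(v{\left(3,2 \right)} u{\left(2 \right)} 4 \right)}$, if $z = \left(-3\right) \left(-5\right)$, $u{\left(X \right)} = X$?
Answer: $61440$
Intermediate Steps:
$v{\left(D,m \right)} = 5 + D$
$z = 15$
$Y{\left(j \right)} = 15 j^{2}$
$0 \left(-4 - 1\right) + Y{\left(v{\left(3,2 \right)} u{\left(2 \right)} 4 \right)} = 0 \left(-4 - 1\right) + 15 \left(\left(5 + 3\right) 2 \cdot 4\right)^{2} = 0 \left(-4 - 1\right) + 15 \left(8 \cdot 2 \cdot 4\right)^{2} = 0 \left(-5\right) + 15 \left(16 \cdot 4\right)^{2} = 0 + 15 \cdot 64^{2} = 0 + 15 \cdot 4096 = 0 + 61440 = 61440$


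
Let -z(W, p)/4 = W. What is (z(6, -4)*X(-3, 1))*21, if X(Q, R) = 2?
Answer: -1008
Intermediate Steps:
z(W, p) = -4*W
(z(6, -4)*X(-3, 1))*21 = (-4*6*2)*21 = -24*2*21 = -48*21 = -1008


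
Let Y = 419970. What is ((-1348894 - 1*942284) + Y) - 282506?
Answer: -2153714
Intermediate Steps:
((-1348894 - 1*942284) + Y) - 282506 = ((-1348894 - 1*942284) + 419970) - 282506 = ((-1348894 - 942284) + 419970) - 282506 = (-2291178 + 419970) - 282506 = -1871208 - 282506 = -2153714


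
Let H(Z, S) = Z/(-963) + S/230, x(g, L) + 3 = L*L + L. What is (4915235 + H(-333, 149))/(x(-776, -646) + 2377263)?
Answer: 120963957803/68758617300 ≈ 1.7593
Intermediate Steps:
x(g, L) = -3 + L + L² (x(g, L) = -3 + (L*L + L) = -3 + (L² + L) = -3 + (L + L²) = -3 + L + L²)
H(Z, S) = -Z/963 + S/230 (H(Z, S) = Z*(-1/963) + S*(1/230) = -Z/963 + S/230)
(4915235 + H(-333, 149))/(x(-776, -646) + 2377263) = (4915235 + (-1/963*(-333) + (1/230)*149))/((-3 - 646 + (-646)²) + 2377263) = (4915235 + (37/107 + 149/230))/((-3 - 646 + 417316) + 2377263) = (4915235 + 24453/24610)/(416667 + 2377263) = (120963957803/24610)/2793930 = (120963957803/24610)*(1/2793930) = 120963957803/68758617300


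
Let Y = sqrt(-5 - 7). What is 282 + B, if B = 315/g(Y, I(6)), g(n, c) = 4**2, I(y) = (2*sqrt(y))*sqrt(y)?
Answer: 4827/16 ≈ 301.69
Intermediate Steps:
I(y) = 2*y
Y = 2*I*sqrt(3) (Y = sqrt(-12) = 2*I*sqrt(3) ≈ 3.4641*I)
g(n, c) = 16
B = 315/16 ≈ 19.688
282 + B = 282 + 315/16 = 4827/16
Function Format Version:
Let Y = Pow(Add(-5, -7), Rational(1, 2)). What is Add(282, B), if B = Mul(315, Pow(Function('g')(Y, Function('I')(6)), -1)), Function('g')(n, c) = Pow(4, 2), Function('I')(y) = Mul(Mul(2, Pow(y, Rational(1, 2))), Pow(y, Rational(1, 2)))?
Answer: Rational(4827, 16) ≈ 301.69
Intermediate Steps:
Function('I')(y) = Mul(2, y)
Y = Mul(2, I, Pow(3, Rational(1, 2))) (Y = Pow(-12, Rational(1, 2)) = Mul(2, I, Pow(3, Rational(1, 2))) ≈ Mul(3.4641, I))
Function('g')(n, c) = 16
B = Rational(315, 16) (B = Mul(315, Pow(16, -1)) = Mul(315, Rational(1, 16)) = Rational(315, 16) ≈ 19.688)
Add(282, B) = Add(282, Rational(315, 16)) = Rational(4827, 16)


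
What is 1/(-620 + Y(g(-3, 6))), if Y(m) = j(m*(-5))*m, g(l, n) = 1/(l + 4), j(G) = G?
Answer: -1/625 ≈ -0.0016000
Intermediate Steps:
g(l, n) = 1/(4 + l)
Y(m) = -5*m² (Y(m) = (m*(-5))*m = (-5*m)*m = -5*m²)
1/(-620 + Y(g(-3, 6))) = 1/(-620 - 5/(4 - 3)²) = 1/(-620 - 5*(1/1)²) = 1/(-620 - 5*1²) = 1/(-620 - 5*1) = 1/(-620 - 5) = 1/(-625) = -1/625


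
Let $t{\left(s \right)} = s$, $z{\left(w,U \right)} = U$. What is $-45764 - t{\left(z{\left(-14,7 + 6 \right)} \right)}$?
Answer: $-45777$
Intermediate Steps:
$-45764 - t{\left(z{\left(-14,7 + 6 \right)} \right)} = -45764 - \left(7 + 6\right) = -45764 - 13 = -45777$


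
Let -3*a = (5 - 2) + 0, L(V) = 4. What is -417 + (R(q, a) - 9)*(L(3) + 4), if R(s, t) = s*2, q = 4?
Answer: -425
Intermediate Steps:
a = -1 (a = -((5 - 2) + 0)/3 = -(3 + 0)/3 = -1/3*3 = -1)
R(s, t) = 2*s
-417 + (R(q, a) - 9)*(L(3) + 4) = -417 + (2*4 - 9)*(4 + 4) = -417 + (8 - 9)*8 = -417 - 1*8 = -417 - 8 = -425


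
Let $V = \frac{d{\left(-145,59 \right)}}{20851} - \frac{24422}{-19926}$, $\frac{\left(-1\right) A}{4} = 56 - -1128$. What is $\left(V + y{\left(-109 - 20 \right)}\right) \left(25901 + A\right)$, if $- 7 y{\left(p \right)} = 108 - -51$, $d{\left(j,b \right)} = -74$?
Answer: $- \frac{220492056009070}{484723197} \approx -4.5488 \cdot 10^{5}$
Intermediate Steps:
$A = -4736$ ($A = - 4 \left(56 - -1128\right) = - 4 \left(56 + 1128\right) = \left(-4\right) 1184 = -4736$)
$V = \frac{253874299}{207738513}$ ($V = - \frac{74}{20851} - \frac{24422}{-19926} = \left(-74\right) \frac{1}{20851} - - \frac{12211}{9963} = - \frac{74}{20851} + \frac{12211}{9963} = \frac{253874299}{207738513} \approx 1.2221$)
$y{\left(p \right)} = - \frac{159}{7}$ ($y{\left(p \right)} = - \frac{108 - -51}{7} = - \frac{108 + 51}{7} = \left(- \frac{1}{7}\right) 159 = - \frac{159}{7}$)
$\left(V + y{\left(-109 - 20 \right)}\right) \left(25901 + A\right) = \left(\frac{253874299}{207738513} - \frac{159}{7}\right) \left(25901 - 4736\right) = \left(- \frac{31253303474}{1454169591}\right) 21165 = - \frac{220492056009070}{484723197}$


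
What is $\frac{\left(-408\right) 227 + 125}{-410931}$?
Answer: $\frac{92491}{410931} \approx 0.22508$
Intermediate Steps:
$\frac{\left(-408\right) 227 + 125}{-410931} = \left(-92616 + 125\right) \left(- \frac{1}{410931}\right) = \left(-92491\right) \left(- \frac{1}{410931}\right) = \frac{92491}{410931}$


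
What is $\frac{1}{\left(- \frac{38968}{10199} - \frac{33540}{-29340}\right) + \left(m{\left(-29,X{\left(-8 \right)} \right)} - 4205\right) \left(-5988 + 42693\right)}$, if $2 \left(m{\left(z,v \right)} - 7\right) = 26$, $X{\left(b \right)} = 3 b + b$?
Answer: $- \frac{4987311}{766102975671286} \approx -6.51 \cdot 10^{-9}$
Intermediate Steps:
$X{\left(b \right)} = 4 b$
$m{\left(z,v \right)} = 20$ ($m{\left(z,v \right)} = 7 + \frac{1}{2} \cdot 26 = 7 + 13 = 20$)
$\frac{1}{\left(- \frac{38968}{10199} - \frac{33540}{-29340}\right) + \left(m{\left(-29,X{\left(-8 \right)} \right)} - 4205\right) \left(-5988 + 42693\right)} = \frac{1}{\left(- \frac{38968}{10199} - \frac{33540}{-29340}\right) + \left(20 - 4205\right) \left(-5988 + 42693\right)} = \frac{1}{\left(\left(-38968\right) \frac{1}{10199} - - \frac{559}{489}\right) - 153610425} = \frac{1}{\left(- \frac{38968}{10199} + \frac{559}{489}\right) - 153610425} = \frac{1}{- \frac{13354111}{4987311} - 153610425} = \frac{1}{- \frac{766102975671286}{4987311}} = - \frac{4987311}{766102975671286}$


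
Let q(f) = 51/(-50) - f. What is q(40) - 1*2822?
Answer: -143151/50 ≈ -2863.0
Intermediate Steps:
q(f) = -51/50 - f (q(f) = 51*(-1/50) - f = -51/50 - f)
q(40) - 1*2822 = (-51/50 - 1*40) - 1*2822 = (-51/50 - 40) - 2822 = -2051/50 - 2822 = -143151/50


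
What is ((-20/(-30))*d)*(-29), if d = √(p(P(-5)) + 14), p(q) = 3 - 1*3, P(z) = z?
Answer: -58*√14/3 ≈ -72.339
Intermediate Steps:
p(q) = 0 (p(q) = 3 - 3 = 0)
d = √14 (d = √(0 + 14) = √14 ≈ 3.7417)
((-20/(-30))*d)*(-29) = ((-20/(-30))*√14)*(-29) = ((-20*(-1/30))*√14)*(-29) = (2*√14/3)*(-29) = -58*√14/3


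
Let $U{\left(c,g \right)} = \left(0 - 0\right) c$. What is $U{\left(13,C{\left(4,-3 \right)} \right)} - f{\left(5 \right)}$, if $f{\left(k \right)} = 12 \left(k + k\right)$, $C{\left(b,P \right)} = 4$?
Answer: $-120$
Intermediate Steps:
$U{\left(c,g \right)} = 0$ ($U{\left(c,g \right)} = \left(0 + 0\right) c = 0 c = 0$)
$f{\left(k \right)} = 24 k$ ($f{\left(k \right)} = 12 \cdot 2 k = 24 k$)
$U{\left(13,C{\left(4,-3 \right)} \right)} - f{\left(5 \right)} = 0 - 24 \cdot 5 = 0 - 120 = -120$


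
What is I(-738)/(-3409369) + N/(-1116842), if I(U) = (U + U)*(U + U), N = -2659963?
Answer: 6635670216355/3807726492698 ≈ 1.7427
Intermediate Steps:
I(U) = 4*U² (I(U) = (2*U)*(2*U) = 4*U²)
I(-738)/(-3409369) + N/(-1116842) = (4*(-738)²)/(-3409369) - 2659963/(-1116842) = (4*544644)*(-1/3409369) - 2659963*(-1/1116842) = 2178576*(-1/3409369) + 2659963/1116842 = -2178576/3409369 + 2659963/1116842 = 6635670216355/3807726492698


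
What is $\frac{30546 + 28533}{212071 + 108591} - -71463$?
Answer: $\frac{22915527585}{320662} \approx 71463.0$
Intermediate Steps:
$\frac{30546 + 28533}{212071 + 108591} - -71463 = \frac{59079}{320662} + 71463 = \frac{22915527585}{320662}$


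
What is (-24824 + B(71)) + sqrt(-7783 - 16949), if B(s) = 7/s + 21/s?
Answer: -1762476/71 + 6*I*sqrt(687) ≈ -24824.0 + 157.26*I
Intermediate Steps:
B(s) = 28/s
(-24824 + B(71)) + sqrt(-7783 - 16949) = (-24824 + 28/71) + sqrt(-7783 - 16949) = (-24824 + 28*(1/71)) + sqrt(-24732) = (-24824 + 28/71) + 6*I*sqrt(687) = -1762476/71 + 6*I*sqrt(687)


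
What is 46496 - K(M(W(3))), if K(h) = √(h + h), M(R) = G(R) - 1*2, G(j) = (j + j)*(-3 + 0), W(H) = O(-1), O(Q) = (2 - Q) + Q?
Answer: 46496 - 2*I*√7 ≈ 46496.0 - 5.2915*I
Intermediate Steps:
O(Q) = 2
W(H) = 2
G(j) = -6*j (G(j) = (2*j)*(-3) = -6*j)
M(R) = -2 - 6*R (M(R) = -6*R - 1*2 = -6*R - 2 = -2 - 6*R)
K(h) = √2*√h (K(h) = √(2*h) = √2*√h)
46496 - K(M(W(3))) = 46496 - √2*√(-2 - 6*2) = 46496 - √2*√(-2 - 12) = 46496 - √2*√(-14) = 46496 - √2*I*√14 = 46496 - 2*I*√7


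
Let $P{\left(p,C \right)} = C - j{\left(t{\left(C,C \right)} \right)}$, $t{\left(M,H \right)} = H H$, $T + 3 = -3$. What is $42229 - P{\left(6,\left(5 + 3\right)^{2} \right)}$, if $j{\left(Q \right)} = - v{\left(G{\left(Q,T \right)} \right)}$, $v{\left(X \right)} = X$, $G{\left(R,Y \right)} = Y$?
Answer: $42171$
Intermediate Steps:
$T = -6$ ($T = -3 - 3 = -6$)
$t{\left(M,H \right)} = H^{2}$
$j{\left(Q \right)} = 6$ ($j{\left(Q \right)} = \left(-1\right) \left(-6\right) = 6$)
$P{\left(p,C \right)} = -6 + C$ ($P{\left(p,C \right)} = C - 6 = -6 + C$)
$42229 - P{\left(6,\left(5 + 3\right)^{2} \right)} = 42229 - \left(-6 + \left(5 + 3\right)^{2}\right) = 42229 - \left(-6 + 8^{2}\right) = 42229 - \left(-6 + 64\right) = 42229 - 58 = 42171$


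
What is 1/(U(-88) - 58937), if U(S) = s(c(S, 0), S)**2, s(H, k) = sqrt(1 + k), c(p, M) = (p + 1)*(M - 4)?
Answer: -1/59024 ≈ -1.6942e-5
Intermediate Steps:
c(p, M) = (1 + p)*(-4 + M)
U(S) = 1 + S (U(S) = (sqrt(1 + S))**2 = 1 + S)
1/(U(-88) - 58937) = 1/((1 - 88) - 58937) = 1/(-87 - 58937) = 1/(-59024) = -1/59024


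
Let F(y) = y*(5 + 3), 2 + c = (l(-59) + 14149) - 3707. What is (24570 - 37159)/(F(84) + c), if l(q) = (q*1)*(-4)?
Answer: -12589/11348 ≈ -1.1094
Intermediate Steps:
l(q) = -4*q (l(q) = q*(-4) = -4*q)
c = 10676 (c = -2 + ((-4*(-59) + 14149) - 3707) = -2 + ((236 + 14149) - 3707) = -2 + (14385 - 3707) = -2 + 10678 = 10676)
F(y) = 8*y (F(y) = y*8 = 8*y)
(24570 - 37159)/(F(84) + c) = (24570 - 37159)/(8*84 + 10676) = -12589/(672 + 10676) = -12589/11348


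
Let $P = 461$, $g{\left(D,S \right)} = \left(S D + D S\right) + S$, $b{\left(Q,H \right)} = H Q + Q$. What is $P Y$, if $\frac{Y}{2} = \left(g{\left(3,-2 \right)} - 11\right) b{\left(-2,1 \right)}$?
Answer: $92200$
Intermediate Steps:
$b{\left(Q,H \right)} = Q + H Q$
$g{\left(D,S \right)} = S + 2 D S$ ($g{\left(D,S \right)} = \left(D S + D S\right) + S = 2 D S + S = S + 2 D S$)
$Y = 200$ ($Y = 2 \left(- 2 \left(1 + 2 \cdot 3\right) - 11\right) \left(- 2 \left(1 + 1\right)\right) = 2 \left(- 2 \left(1 + 6\right) - 11\right) \left(\left(-2\right) 2\right) = 2 \left(\left(-2\right) 7 - 11\right) \left(-4\right) = 2 \left(-14 - 11\right) \left(-4\right) = 2 \left(\left(-25\right) \left(-4\right)\right) = 2 \cdot 100 = 200$)
$P Y = 461 \cdot 200 = 92200$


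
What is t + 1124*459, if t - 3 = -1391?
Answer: 514528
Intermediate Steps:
t = -1388 (t = 3 - 1391 = -1388)
t + 1124*459 = -1388 + 1124*459 = -1388 + 515916 = 514528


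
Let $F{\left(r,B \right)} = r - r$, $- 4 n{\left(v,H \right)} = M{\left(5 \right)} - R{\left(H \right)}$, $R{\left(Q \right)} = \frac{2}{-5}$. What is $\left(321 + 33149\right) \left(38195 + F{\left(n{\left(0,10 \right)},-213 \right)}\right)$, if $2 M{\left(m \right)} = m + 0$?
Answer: $1278386650$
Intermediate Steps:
$M{\left(m \right)} = \frac{m}{2}$ ($M{\left(m \right)} = \frac{m + 0}{2} = \frac{m}{2}$)
$R{\left(Q \right)} = - \frac{2}{5}$ ($R{\left(Q \right)} = 2 \left(- \frac{1}{5}\right) = - \frac{2}{5}$)
$n{\left(v,H \right)} = - \frac{29}{40}$ ($n{\left(v,H \right)} = - \frac{\frac{1}{2} \cdot 5 - - \frac{2}{5}}{4} = - \frac{\frac{5}{2} + \frac{2}{5}}{4} = \left(- \frac{1}{4}\right) \frac{29}{10} = - \frac{29}{40}$)
$F{\left(r,B \right)} = 0$
$\left(321 + 33149\right) \left(38195 + F{\left(n{\left(0,10 \right)},-213 \right)}\right) = \left(321 + 33149\right) \left(38195 + 0\right) = 33470 \cdot 38195 = 1278386650$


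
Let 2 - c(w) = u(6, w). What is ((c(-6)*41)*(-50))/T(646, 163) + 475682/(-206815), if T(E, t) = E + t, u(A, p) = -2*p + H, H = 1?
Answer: 4278851512/167313335 ≈ 25.574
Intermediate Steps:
u(A, p) = 1 - 2*p (u(A, p) = -2*p + 1 = 1 - 2*p)
c(w) = 1 + 2*w (c(w) = 2 - (1 - 2*w) = 2 + (-1 + 2*w) = 1 + 2*w)
((c(-6)*41)*(-50))/T(646, 163) + 475682/(-206815) = (((1 + 2*(-6))*41)*(-50))/(646 + 163) + 475682/(-206815) = (((1 - 12)*41)*(-50))/809 + 475682*(-1/206815) = (-11*41*(-50))*(1/809) - 475682/206815 = -451*(-50)*(1/809) - 475682/206815 = 22550*(1/809) - 475682/206815 = 22550/809 - 475682/206815 = 4278851512/167313335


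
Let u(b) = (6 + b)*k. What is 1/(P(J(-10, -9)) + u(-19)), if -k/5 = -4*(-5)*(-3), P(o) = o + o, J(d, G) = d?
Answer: -1/3920 ≈ -0.00025510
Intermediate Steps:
P(o) = 2*o
k = 300 (k = -5*(-4*(-5))*(-3) = -100*(-3) = -5*(-60) = 300)
u(b) = 1800 + 300*b (u(b) = (6 + b)*300 = 1800 + 300*b)
1/(P(J(-10, -9)) + u(-19)) = 1/(2*(-10) + (1800 + 300*(-19))) = 1/(-20 + (1800 - 5700)) = 1/(-20 - 3900) = 1/(-3920) = -1/3920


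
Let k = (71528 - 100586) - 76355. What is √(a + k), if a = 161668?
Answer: √56255 ≈ 237.18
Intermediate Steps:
k = -105413 (k = -29058 - 76355 = -105413)
√(a + k) = √(161668 - 105413) = √56255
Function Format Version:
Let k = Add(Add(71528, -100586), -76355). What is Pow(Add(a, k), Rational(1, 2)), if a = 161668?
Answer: Pow(56255, Rational(1, 2)) ≈ 237.18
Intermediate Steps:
k = -105413 (k = Add(-29058, -76355) = -105413)
Pow(Add(a, k), Rational(1, 2)) = Pow(Add(161668, -105413), Rational(1, 2)) = Pow(56255, Rational(1, 2))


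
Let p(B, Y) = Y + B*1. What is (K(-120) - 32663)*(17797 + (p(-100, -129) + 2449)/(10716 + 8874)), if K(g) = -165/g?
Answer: -3036620518895/5224 ≈ -5.8128e+8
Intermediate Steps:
p(B, Y) = B + Y (p(B, Y) = Y + B = B + Y)
(K(-120) - 32663)*(17797 + (p(-100, -129) + 2449)/(10716 + 8874)) = (-165/(-120) - 32663)*(17797 + ((-100 - 129) + 2449)/(10716 + 8874)) = (-165*(-1/120) - 32663)*(17797 + (-229 + 2449)/19590) = (11/8 - 32663)*(17797 + 2220*(1/19590)) = -261293*(17797 + 74/653)/8 = -261293/8*11621515/653 = -3036620518895/5224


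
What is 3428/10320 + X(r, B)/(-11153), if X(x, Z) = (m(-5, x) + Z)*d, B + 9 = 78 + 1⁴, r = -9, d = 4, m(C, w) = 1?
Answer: 8825401/28774740 ≈ 0.30671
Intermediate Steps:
B = 70 (B = -9 + (78 + 1⁴) = -9 + (78 + 1) = -9 + 79 = 70)
X(x, Z) = 4 + 4*Z (X(x, Z) = (1 + Z)*4 = 4 + 4*Z)
3428/10320 + X(r, B)/(-11153) = 3428/10320 + (4 + 4*70)/(-11153) = 3428*(1/10320) + (4 + 280)*(-1/11153) = 857/2580 + 284*(-1/11153) = 857/2580 - 284/11153 = 8825401/28774740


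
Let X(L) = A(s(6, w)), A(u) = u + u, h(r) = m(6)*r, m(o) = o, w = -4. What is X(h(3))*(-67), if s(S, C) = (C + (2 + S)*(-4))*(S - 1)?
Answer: 24120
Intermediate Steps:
h(r) = 6*r
s(S, C) = (-1 + S)*(-8 + C - 4*S) (s(S, C) = (C + (-8 - 4*S))*(-1 + S) = (-8 + C - 4*S)*(-1 + S) = (-1 + S)*(-8 + C - 4*S))
A(u) = 2*u
X(L) = -360 (X(L) = 2*(8 - 1*(-4) - 4*6 - 4*6² - 4*6) = 2*(8 + 4 - 24 - 4*36 - 24) = 2*(8 + 4 - 24 - 144 - 24) = 2*(-180) = -360)
X(h(3))*(-67) = -360*(-67) = 24120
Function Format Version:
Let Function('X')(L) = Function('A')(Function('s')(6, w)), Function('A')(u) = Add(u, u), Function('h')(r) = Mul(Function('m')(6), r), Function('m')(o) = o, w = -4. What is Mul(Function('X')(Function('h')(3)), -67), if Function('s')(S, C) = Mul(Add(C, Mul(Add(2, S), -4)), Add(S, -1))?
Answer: 24120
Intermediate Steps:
Function('h')(r) = Mul(6, r)
Function('s')(S, C) = Mul(Add(-1, S), Add(-8, C, Mul(-4, S))) (Function('s')(S, C) = Mul(Add(C, Add(-8, Mul(-4, S))), Add(-1, S)) = Mul(Add(-8, C, Mul(-4, S)), Add(-1, S)) = Mul(Add(-1, S), Add(-8, C, Mul(-4, S))))
Function('A')(u) = Mul(2, u)
Function('X')(L) = -360 (Function('X')(L) = Mul(2, Add(8, Mul(-1, -4), Mul(-4, 6), Mul(-4, Pow(6, 2)), Mul(-4, 6))) = Mul(2, Add(8, 4, -24, Mul(-4, 36), -24)) = Mul(2, Add(8, 4, -24, -144, -24)) = Mul(2, -180) = -360)
Mul(Function('X')(Function('h')(3)), -67) = Mul(-360, -67) = 24120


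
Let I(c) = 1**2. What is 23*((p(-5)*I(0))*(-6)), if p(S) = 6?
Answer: -828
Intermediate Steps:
I(c) = 1
23*((p(-5)*I(0))*(-6)) = 23*((6*1)*(-6)) = 23*(6*(-6)) = 23*(-36) = -828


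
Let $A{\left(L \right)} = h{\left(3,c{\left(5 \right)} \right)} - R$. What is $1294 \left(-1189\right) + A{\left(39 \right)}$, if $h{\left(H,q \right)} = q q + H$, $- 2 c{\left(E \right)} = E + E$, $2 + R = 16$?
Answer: $-1538552$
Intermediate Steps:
$R = 14$ ($R = -2 + 16 = 14$)
$c{\left(E \right)} = - E$ ($c{\left(E \right)} = - \frac{E + E}{2} = - \frac{2 E}{2} = - E$)
$h{\left(H,q \right)} = H + q^{2}$ ($h{\left(H,q \right)} = q^{2} + H = H + q^{2}$)
$A{\left(L \right)} = 14$ ($A{\left(L \right)} = \left(3 + \left(\left(-1\right) 5\right)^{2}\right) - 14 = \left(3 + \left(-5\right)^{2}\right) - 14 = \left(3 + 25\right) - 14 = 28 - 14 = 14$)
$1294 \left(-1189\right) + A{\left(39 \right)} = 1294 \left(-1189\right) + 14 = -1538566 + 14 = -1538552$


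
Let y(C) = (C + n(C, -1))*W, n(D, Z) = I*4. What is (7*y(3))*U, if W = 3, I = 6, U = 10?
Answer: 5670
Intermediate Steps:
n(D, Z) = 24 (n(D, Z) = 6*4 = 24)
y(C) = 72 + 3*C (y(C) = (C + 24)*3 = (24 + C)*3 = 72 + 3*C)
(7*y(3))*U = (7*(72 + 3*3))*10 = (7*(72 + 9))*10 = (7*81)*10 = 567*10 = 5670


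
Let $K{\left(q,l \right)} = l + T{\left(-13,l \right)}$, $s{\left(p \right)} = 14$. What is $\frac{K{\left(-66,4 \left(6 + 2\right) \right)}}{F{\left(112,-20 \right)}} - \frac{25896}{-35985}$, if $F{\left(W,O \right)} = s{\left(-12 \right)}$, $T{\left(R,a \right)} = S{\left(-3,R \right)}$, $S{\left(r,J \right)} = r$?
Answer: $\frac{468703}{167930} \approx 2.7911$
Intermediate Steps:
$T{\left(R,a \right)} = -3$
$F{\left(W,O \right)} = 14$
$K{\left(q,l \right)} = -3 + l$ ($K{\left(q,l \right)} = l - 3 = -3 + l$)
$\frac{K{\left(-66,4 \left(6 + 2\right) \right)}}{F{\left(112,-20 \right)}} - \frac{25896}{-35985} = \frac{-3 + 4 \left(6 + 2\right)}{14} - \frac{25896}{-35985} = \left(-3 + 4 \cdot 8\right) \frac{1}{14} - - \frac{8632}{11995} = \left(-3 + 32\right) \frac{1}{14} + \frac{8632}{11995} = 29 \cdot \frac{1}{14} + \frac{8632}{11995} = \frac{29}{14} + \frac{8632}{11995} = \frac{468703}{167930}$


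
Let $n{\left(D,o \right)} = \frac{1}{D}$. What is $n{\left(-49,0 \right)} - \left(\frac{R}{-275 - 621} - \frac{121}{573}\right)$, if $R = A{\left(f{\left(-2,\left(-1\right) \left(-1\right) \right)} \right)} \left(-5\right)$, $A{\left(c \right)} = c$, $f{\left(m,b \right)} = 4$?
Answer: $\frac{151337}{898464} \approx 0.16844$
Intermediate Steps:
$R = -20$ ($R = 4 \left(-5\right) = -20$)
$n{\left(-49,0 \right)} - \left(\frac{R}{-275 - 621} - \frac{121}{573}\right) = \frac{1}{-49} - \left(- \frac{20}{-275 - 621} - \frac{121}{573}\right) = - \frac{1}{49} - \left(- \frac{20}{-896} - \frac{121}{573}\right) = - \frac{1}{49} - \left(\left(-20\right) \left(- \frac{1}{896}\right) - \frac{121}{573}\right) = - \frac{1}{49} - \left(\frac{5}{224} - \frac{121}{573}\right) = - \frac{1}{49} - - \frac{24239}{128352} = - \frac{1}{49} + \frac{24239}{128352} = \frac{151337}{898464}$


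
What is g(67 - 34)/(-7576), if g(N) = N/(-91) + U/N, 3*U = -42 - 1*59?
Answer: 6229/34126092 ≈ 0.00018253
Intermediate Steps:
U = -101/3 (U = (-42 - 1*59)/3 = (-42 - 59)/3 = (⅓)*(-101) = -101/3 ≈ -33.667)
g(N) = -101/(3*N) - N/91 (g(N) = N/(-91) - 101/(3*N) = N*(-1/91) - 101/(3*N) = -N/91 - 101/(3*N) = -101/(3*N) - N/91)
g(67 - 34)/(-7576) = (-101/(3*(67 - 34)) - (67 - 34)/91)/(-7576) = (-101/3/33 - 1/91*33)*(-1/7576) = (-101/3*1/33 - 33/91)*(-1/7576) = (-101/99 - 33/91)*(-1/7576) = -12458/9009*(-1/7576) = 6229/34126092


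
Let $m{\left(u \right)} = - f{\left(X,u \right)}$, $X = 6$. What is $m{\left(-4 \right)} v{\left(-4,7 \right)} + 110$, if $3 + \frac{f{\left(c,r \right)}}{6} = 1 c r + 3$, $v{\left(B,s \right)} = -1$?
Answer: $-34$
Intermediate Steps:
$f{\left(c,r \right)} = 6 c r$ ($f{\left(c,r \right)} = -18 + 6 \left(1 c r + 3\right) = -18 + 6 \left(c r + 3\right) = -18 + 6 \left(3 + c r\right) = -18 + \left(18 + 6 c r\right) = 6 c r$)
$m{\left(u \right)} = - 36 u$ ($m{\left(u \right)} = - 6 \cdot 6 u = - 36 u$)
$m{\left(-4 \right)} v{\left(-4,7 \right)} + 110 = \left(-36\right) \left(-4\right) \left(-1\right) + 110 = 144 \left(-1\right) + 110 = -144 + 110 = -34$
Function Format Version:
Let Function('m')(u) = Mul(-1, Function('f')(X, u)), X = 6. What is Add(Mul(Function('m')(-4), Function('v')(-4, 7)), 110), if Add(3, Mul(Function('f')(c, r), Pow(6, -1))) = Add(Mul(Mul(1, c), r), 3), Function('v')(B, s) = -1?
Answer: -34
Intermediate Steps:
Function('f')(c, r) = Mul(6, c, r) (Function('f')(c, r) = Add(-18, Mul(6, Add(Mul(Mul(1, c), r), 3))) = Add(-18, Mul(6, Add(Mul(c, r), 3))) = Add(-18, Mul(6, Add(3, Mul(c, r)))) = Add(-18, Add(18, Mul(6, c, r))) = Mul(6, c, r))
Function('m')(u) = Mul(-36, u) (Function('m')(u) = Mul(-1, Mul(6, 6, u)) = Mul(-1, Mul(36, u)) = Mul(-36, u))
Add(Mul(Function('m')(-4), Function('v')(-4, 7)), 110) = Add(Mul(Mul(-36, -4), -1), 110) = Add(Mul(144, -1), 110) = Add(-144, 110) = -34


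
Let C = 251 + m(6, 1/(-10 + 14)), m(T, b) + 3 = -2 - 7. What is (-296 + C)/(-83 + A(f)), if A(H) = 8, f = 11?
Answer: 19/25 ≈ 0.76000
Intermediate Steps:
m(T, b) = -12 (m(T, b) = -3 + (-2 - 7) = -3 - 9 = -12)
C = 239 (C = 251 - 12 = 239)
(-296 + C)/(-83 + A(f)) = (-296 + 239)/(-83 + 8) = -57/(-75) = -57*(-1/75) = 19/25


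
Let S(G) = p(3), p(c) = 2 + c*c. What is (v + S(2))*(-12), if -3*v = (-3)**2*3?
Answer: -24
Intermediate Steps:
p(c) = 2 + c**2
S(G) = 11 (S(G) = 2 + 3**2 = 2 + 9 = 11)
v = -9 (v = -(-3)**2*3/3 = -3*3 = -1/3*27 = -9)
(v + S(2))*(-12) = (-9 + 11)*(-12) = 2*(-12) = -24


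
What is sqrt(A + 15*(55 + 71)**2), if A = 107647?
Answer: sqrt(345787) ≈ 588.04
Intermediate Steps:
sqrt(A + 15*(55 + 71)**2) = sqrt(107647 + 15*(55 + 71)**2) = sqrt(107647 + 15*126**2) = sqrt(107647 + 15*15876) = sqrt(107647 + 238140) = sqrt(345787)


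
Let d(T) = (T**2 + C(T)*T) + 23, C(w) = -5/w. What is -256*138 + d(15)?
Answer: -35085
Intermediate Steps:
d(T) = 18 + T**2 (d(T) = (T**2 + (-5/T)*T) + 23 = (T**2 - 5) + 23 = (-5 + T**2) + 23 = 18 + T**2)
-256*138 + d(15) = -256*138 + (18 + 15**2) = -35328 + (18 + 225) = -35328 + 243 = -35085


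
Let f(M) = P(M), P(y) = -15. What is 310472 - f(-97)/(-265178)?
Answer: 82330344001/265178 ≈ 3.1047e+5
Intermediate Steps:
f(M) = -15
310472 - f(-97)/(-265178) = 310472 - (-15)/(-265178) = 310472 - (-15)*(-1)/265178 = 310472 - 1*15/265178 = 310472 - 15/265178 = 82330344001/265178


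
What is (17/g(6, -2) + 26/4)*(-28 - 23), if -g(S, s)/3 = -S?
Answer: -1139/3 ≈ -379.67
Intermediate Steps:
g(S, s) = 3*S (g(S, s) = -(-3)*S = 3*S)
(17/g(6, -2) + 26/4)*(-28 - 23) = (17/((3*6)) + 26/4)*(-28 - 23) = (17/18 + 26*(¼))*(-51) = (17*(1/18) + 13/2)*(-51) = (17/18 + 13/2)*(-51) = (67/9)*(-51) = -1139/3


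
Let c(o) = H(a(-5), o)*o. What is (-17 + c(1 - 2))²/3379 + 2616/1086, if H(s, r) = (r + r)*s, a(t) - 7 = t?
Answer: 1503833/611599 ≈ 2.4589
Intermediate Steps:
a(t) = 7 + t
H(s, r) = 2*r*s (H(s, r) = (2*r)*s = 2*r*s)
c(o) = 4*o² (c(o) = (2*o*(7 - 5))*o = (2*o*2)*o = (4*o)*o = 4*o²)
(-17 + c(1 - 2))²/3379 + 2616/1086 = (-17 + 4*(1 - 2)²)²/3379 + 2616/1086 = (-17 + 4*(-1)²)²*(1/3379) + 2616*(1/1086) = (-17 + 4*1)²*(1/3379) + 436/181 = (-17 + 4)²*(1/3379) + 436/181 = (-13)²*(1/3379) + 436/181 = 169*(1/3379) + 436/181 = 169/3379 + 436/181 = 1503833/611599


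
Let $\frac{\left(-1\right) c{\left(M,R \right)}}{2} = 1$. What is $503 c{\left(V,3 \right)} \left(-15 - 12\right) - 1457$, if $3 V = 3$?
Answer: $25705$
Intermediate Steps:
$V = 1$ ($V = \frac{1}{3} \cdot 3 = 1$)
$c{\left(M,R \right)} = -2$ ($c{\left(M,R \right)} = \left(-2\right) 1 = -2$)
$503 c{\left(V,3 \right)} \left(-15 - 12\right) - 1457 = 503 \left(- 2 \left(-15 - 12\right)\right) - 1457 = 503 \left(\left(-2\right) \left(-27\right)\right) - 1457 = 503 \cdot 54 - 1457 = 27162 - 1457 = 25705$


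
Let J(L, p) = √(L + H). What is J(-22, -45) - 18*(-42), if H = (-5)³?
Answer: 756 + 7*I*√3 ≈ 756.0 + 12.124*I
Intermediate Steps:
H = -125
J(L, p) = √(-125 + L) (J(L, p) = √(L - 125) = √(-125 + L))
J(-22, -45) - 18*(-42) = √(-125 - 22) - 18*(-42) = √(-147) - 1*(-756) = 7*I*√3 + 756 = 756 + 7*I*√3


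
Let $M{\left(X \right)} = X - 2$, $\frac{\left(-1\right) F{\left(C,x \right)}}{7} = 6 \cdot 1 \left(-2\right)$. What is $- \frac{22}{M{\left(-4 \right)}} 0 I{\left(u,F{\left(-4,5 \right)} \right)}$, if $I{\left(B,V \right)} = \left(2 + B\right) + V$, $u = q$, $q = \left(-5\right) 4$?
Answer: $0$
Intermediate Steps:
$q = -20$
$u = -20$
$F{\left(C,x \right)} = 84$ ($F{\left(C,x \right)} = - 7 \cdot 6 \cdot 1 \left(-2\right) = - 7 \cdot 6 \left(-2\right) = \left(-7\right) \left(-12\right) = 84$)
$M{\left(X \right)} = -2 + X$ ($M{\left(X \right)} = X - 2 = -2 + X$)
$I{\left(B,V \right)} = 2 + B + V$
$- \frac{22}{M{\left(-4 \right)}} 0 I{\left(u,F{\left(-4,5 \right)} \right)} = - \frac{22}{-2 - 4} \cdot 0 \left(2 - 20 + 84\right) = - \frac{22}{-6} \cdot 0 \cdot 66 = \left(-22\right) \left(- \frac{1}{6}\right) 0 \cdot 66 = \frac{11}{3} \cdot 0 \cdot 66 = 0 \cdot 66 = 0$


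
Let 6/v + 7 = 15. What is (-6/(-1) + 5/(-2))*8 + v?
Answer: 115/4 ≈ 28.750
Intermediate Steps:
v = 3/4 (v = 6/(-7 + 15) = 6/8 = 6*(1/8) = 3/4 ≈ 0.75000)
(-6/(-1) + 5/(-2))*8 + v = (-6/(-1) + 5/(-2))*8 + 3/4 = (-6*(-1) + 5*(-1/2))*8 + 3/4 = (6 - 5/2)*8 + 3/4 = (7/2)*8 + 3/4 = 28 + 3/4 = 115/4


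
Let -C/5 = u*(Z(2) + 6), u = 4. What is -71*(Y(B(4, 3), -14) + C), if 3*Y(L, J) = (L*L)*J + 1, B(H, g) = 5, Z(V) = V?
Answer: 58859/3 ≈ 19620.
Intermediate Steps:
C = -160 (C = -20*(2 + 6) = -20*8 = -5*32 = -160)
Y(L, J) = 1/3 + J*L**2/3 (Y(L, J) = ((L*L)*J + 1)/3 = (L**2*J + 1)/3 = (J*L**2 + 1)/3 = (1 + J*L**2)/3 = 1/3 + J*L**2/3)
-71*(Y(B(4, 3), -14) + C) = -71*((1/3 + (1/3)*(-14)*5**2) - 160) = -71*((1/3 + (1/3)*(-14)*25) - 160) = -71*((1/3 - 350/3) - 160) = -71*(-349/3 - 160) = -71*(-829/3) = 58859/3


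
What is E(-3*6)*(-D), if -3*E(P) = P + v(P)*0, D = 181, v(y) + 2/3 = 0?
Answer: -1086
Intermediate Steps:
v(y) = -⅔ (v(y) = -⅔ + 0 = -⅔)
E(P) = -P/3 (E(P) = -(P - ⅔*0)/3 = -(P + 0)/3 = -P/3)
E(-3*6)*(-D) = (-(-1)*6)*(-1*181) = -⅓*(-18)*(-181) = 6*(-181) = -1086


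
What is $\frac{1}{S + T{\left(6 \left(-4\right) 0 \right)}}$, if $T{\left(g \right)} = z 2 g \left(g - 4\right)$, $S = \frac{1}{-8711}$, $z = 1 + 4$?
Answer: $-8711$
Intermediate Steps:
$z = 5$
$S = - \frac{1}{8711} \approx -0.0001148$
$T{\left(g \right)} = 10 g \left(-4 + g\right)$ ($T{\left(g \right)} = 5 \cdot 2 g \left(g - 4\right) = 10 g \left(-4 + g\right)$)
$\frac{1}{S + T{\left(6 \left(-4\right) 0 \right)}} = \frac{1}{- \frac{1}{8711} + 10 \cdot 6 \left(-4\right) 0 \left(-4 + 6 \left(-4\right) 0\right)} = \frac{1}{- \frac{1}{8711} + 10 \left(\left(-24\right) 0\right) \left(-4 - 0\right)} = \frac{1}{- \frac{1}{8711} + 10 \cdot 0 \left(-4 + 0\right)} = \frac{1}{- \frac{1}{8711} + 10 \cdot 0 \left(-4\right)} = \frac{1}{- \frac{1}{8711} + 0} = \frac{1}{- \frac{1}{8711}} = -8711$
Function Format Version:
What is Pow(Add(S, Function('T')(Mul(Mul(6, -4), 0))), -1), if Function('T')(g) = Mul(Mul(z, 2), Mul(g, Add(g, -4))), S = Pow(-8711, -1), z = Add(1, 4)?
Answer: -8711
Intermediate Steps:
z = 5
S = Rational(-1, 8711) ≈ -0.00011480
Function('T')(g) = Mul(10, g, Add(-4, g)) (Function('T')(g) = Mul(Mul(5, 2), Mul(g, Add(g, -4))) = Mul(10, Mul(g, Add(-4, g))) = Mul(10, g, Add(-4, g)))
Pow(Add(S, Function('T')(Mul(Mul(6, -4), 0))), -1) = Pow(Add(Rational(-1, 8711), Mul(10, Mul(Mul(6, -4), 0), Add(-4, Mul(Mul(6, -4), 0)))), -1) = Pow(Add(Rational(-1, 8711), Mul(10, Mul(-24, 0), Add(-4, Mul(-24, 0)))), -1) = Pow(Add(Rational(-1, 8711), Mul(10, 0, Add(-4, 0))), -1) = Pow(Add(Rational(-1, 8711), Mul(10, 0, -4)), -1) = Pow(Add(Rational(-1, 8711), 0), -1) = Pow(Rational(-1, 8711), -1) = -8711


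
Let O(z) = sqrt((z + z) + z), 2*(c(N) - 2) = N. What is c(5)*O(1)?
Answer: 9*sqrt(3)/2 ≈ 7.7942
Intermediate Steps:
c(N) = 2 + N/2
O(z) = sqrt(3)*sqrt(z) (O(z) = sqrt(2*z + z) = sqrt(3*z) = sqrt(3)*sqrt(z))
c(5)*O(1) = (2 + (1/2)*5)*(sqrt(3)*sqrt(1)) = (2 + 5/2)*(sqrt(3)*1) = 9*sqrt(3)/2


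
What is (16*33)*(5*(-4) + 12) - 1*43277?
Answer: -47501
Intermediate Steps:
(16*33)*(5*(-4) + 12) - 1*43277 = 528*(-20 + 12) - 43277 = 528*(-8) - 43277 = -4224 - 43277 = -47501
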